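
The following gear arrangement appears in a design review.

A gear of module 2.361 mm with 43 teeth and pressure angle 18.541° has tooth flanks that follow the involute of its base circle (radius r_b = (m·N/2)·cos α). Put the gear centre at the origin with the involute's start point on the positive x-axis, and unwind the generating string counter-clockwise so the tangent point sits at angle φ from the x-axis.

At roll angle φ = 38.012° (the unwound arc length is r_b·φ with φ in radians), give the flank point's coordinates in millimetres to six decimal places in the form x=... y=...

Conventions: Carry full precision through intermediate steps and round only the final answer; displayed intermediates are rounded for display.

x=57.580935 y=4.481495

recognized (one wheel, involute flank): single-mesh tooth geometry, m = 2.361, N = 43
pitch radius r_p = m·N/2 = 2.361·43/2 = 50.761500
base radius r_b = r_p·cos α = 50.761500·cos 18.541° = 48.126793
roll angle φ = 38.012° = 0.66343456 rad
x = r_b·(cos φ + φ·sin φ) = 57.580935
y = r_b·(sin φ − φ·cos φ) = 4.481495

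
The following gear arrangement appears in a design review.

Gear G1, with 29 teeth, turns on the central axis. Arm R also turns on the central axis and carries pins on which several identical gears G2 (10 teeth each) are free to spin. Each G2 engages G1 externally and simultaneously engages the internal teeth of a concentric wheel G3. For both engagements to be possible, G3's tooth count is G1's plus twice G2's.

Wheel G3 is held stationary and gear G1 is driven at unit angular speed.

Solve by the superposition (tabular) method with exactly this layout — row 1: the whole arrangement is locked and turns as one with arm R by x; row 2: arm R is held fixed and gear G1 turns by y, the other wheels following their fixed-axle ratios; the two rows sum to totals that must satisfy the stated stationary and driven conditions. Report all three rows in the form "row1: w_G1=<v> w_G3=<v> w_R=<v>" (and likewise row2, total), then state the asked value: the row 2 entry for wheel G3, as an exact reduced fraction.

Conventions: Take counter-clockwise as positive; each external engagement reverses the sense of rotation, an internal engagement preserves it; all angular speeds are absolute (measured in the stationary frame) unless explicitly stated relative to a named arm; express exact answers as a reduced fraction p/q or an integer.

class = planetary set [G3 = 29+2·10 = 49; Willis about the carrier]
superposition row 1 [locked train]: every member turns x
row 2 (arm held, sun turns y): ω_ring = −(29/49)·y, ω_arm = 0
boundary: total ω_ring = x − (29/49)·y = 0 and total ω_sun = x + y = 1  ⇒  y = 49/78, x = 29/78
row 2 ring = −(29/49)·49/78 = -29/78
totals (row 1 + row 2): sun 29/78 + 49/78 = 1, ring 29/78 + (-29/78) = 0, arm 29/78 + 0 = 29/78
asked cell (row2, ring) = -29/78

row1: w_G1=29/78 w_G3=29/78 w_R=29/78
row2: w_G1=49/78 w_G3=-29/78 w_R=0
total: w_G1=1 w_G3=0 w_R=29/78
asked value: -29/78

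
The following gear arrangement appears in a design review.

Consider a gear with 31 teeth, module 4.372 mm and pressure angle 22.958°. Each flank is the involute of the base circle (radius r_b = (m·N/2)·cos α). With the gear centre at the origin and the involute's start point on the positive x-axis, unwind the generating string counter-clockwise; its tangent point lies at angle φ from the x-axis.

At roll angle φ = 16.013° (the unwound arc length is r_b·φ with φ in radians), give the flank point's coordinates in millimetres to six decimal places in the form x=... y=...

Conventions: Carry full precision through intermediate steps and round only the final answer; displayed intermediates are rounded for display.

x=64.787875 y=0.450511

single-mesh involute tooth geometry (31T wheel at module 4.372)
pitch radius r_p = m·N/2 = 4.372·31/2 = 67.766000
base radius r_b = r_p·cos α = 67.766000·cos 22.958° = 62.398325
roll angle φ = 16.013° = 0.27947957 rad
x = r_b·(cos φ + φ·sin φ) = 64.787875
y = r_b·(sin φ − φ·cos φ) = 0.450511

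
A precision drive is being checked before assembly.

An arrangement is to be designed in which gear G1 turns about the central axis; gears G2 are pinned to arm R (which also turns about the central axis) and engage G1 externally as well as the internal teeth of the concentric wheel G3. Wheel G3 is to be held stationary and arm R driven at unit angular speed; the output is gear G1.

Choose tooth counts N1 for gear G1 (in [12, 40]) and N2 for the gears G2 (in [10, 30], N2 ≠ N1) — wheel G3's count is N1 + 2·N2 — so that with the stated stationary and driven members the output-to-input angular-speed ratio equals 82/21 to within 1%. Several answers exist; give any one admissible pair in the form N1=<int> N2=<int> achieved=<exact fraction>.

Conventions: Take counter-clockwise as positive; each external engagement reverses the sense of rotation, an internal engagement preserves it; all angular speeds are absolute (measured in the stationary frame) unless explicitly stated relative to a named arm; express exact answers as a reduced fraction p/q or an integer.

planetary set to be sized for 82/21 (Willis relation)
Willis with ω_ring = 0: ω_sun/ω_arm = (N1+N3)/N1; set equal to 82/21  ⇒  N3/N1 = 82/21 − 1 = 61/21
N3 = N1 + 2·N2  ⇒  N2/N1 = (N3/N1 − 1)/2 = (61/21 − 1)/2 = 20/21
smallest multiple with N1 ≥ 12 and N2 ≥ 10: k = 1  ⇒  N1 = 1·21 = 21, N2 = 1·20 = 20 (N1 ≤ 40, N2 ≤ 30, N2 ≠ N1 ✓), N3 = 21 + 2·20 = 61
check: (N1+N3)/N1 with N1 = 21, N3 = 61 gives 82/21; |achieved − target| = 0 ≤ 41/1050 ✓

N1=21 N2=20 achieved=82/21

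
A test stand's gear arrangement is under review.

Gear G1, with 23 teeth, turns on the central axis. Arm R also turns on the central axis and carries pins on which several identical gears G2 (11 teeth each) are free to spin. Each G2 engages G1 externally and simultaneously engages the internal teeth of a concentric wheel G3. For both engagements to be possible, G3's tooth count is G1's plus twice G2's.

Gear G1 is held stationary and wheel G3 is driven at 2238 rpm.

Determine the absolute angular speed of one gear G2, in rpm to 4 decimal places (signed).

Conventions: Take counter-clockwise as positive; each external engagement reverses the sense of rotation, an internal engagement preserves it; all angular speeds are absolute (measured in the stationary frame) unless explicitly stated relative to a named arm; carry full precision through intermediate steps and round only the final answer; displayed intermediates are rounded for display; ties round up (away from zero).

topology: planetary set — G1 23T / G2 11T / G3 45T, arm = carrier (Willis)
normalise by the input: solve with ω_ring = 1, then scale by 2238 rpm
ring teeth: 23 + 2·11 = 45
23(ω_sun−ω_arm) = −45(ω_ring−ω_arm),  ω_sun = 0, ω_ring = 1
23(0−ω_arm) = −45(1−ω_arm)  ⇒  68·ω_arm = 45  ⇒  ω_arm = 45/68
sun–planet mesh: 23·(0−45/68) = −11·(ω_p−ω_arm)  ⇒  ω_p−ω_arm = 1035/748
ω_p = 45/68 + 1035/748 = 45/22
scale: ω_p = 45/22 × 2238 rpm = +4577.7273 rpm

+4577.7273 rpm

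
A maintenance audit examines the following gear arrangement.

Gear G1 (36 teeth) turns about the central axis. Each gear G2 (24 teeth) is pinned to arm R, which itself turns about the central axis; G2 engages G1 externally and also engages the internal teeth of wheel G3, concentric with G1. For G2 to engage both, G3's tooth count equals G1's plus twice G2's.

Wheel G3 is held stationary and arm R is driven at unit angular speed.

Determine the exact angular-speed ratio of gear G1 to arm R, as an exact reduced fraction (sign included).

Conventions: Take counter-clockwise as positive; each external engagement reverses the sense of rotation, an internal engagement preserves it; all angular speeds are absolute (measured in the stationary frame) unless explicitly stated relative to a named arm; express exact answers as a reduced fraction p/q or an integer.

10/3

class = planetary set [G3 = 36+2·24 = 84; Willis about the carrier]
ring teeth: 36 + 2·24 = 84
36(ω_sun−ω_arm) = −84(ω_ring−ω_arm),  ω_ring = 0, ω_arm = 1
ω_sun = 1 − (84/36)(0−1) = 10/3
ω_out/ω_in = 10/3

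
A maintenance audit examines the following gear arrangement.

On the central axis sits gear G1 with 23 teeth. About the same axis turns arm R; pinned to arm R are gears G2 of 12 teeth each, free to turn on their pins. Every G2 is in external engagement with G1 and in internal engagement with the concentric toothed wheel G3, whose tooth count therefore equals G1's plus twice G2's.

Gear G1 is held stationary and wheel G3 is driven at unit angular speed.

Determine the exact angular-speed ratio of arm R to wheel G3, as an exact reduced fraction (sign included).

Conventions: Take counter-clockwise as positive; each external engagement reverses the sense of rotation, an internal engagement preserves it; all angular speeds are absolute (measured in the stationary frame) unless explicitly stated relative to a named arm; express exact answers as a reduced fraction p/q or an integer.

47/70

planetary set (23T centre, 12T on arm, 47T internal) — Willis relation
ring teeth: 23 + 2·12 = 47
23(ω_sun−ω_arm) = −47(ω_ring−ω_arm),  ω_sun = 0, ω_ring = 1
23(0−ω_arm) = −47(1−ω_arm)  ⇒  70·ω_arm = 47  ⇒  ω_arm = 47/70
ω_out/ω_in = 47/70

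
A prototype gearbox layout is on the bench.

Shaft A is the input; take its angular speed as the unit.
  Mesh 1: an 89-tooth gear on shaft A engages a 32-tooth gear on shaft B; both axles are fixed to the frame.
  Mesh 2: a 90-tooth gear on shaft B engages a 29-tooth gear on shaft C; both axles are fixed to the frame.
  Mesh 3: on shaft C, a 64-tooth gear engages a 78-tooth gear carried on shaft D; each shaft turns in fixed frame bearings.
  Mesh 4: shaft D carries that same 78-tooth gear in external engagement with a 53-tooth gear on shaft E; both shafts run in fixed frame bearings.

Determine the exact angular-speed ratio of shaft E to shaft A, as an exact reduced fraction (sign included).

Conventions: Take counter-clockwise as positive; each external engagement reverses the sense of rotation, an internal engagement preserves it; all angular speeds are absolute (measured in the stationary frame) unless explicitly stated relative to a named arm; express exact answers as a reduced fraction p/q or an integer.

class = fixed-axis compound train [4 meshes; 4 ratios multiply, 4 sense flips]
mesh 1 [89T→32T]: running ratio 89/32, sense −
mesh 2 [90T→29T]: running ratio 4005/464, sense +
mesh 3 [64T→78T]: running ratio 2670/377, sense −
mesh 4 [78T→53T]: running ratio 16020/1537, sense +
ω_out/ω_in = 16020/1537

16020/1537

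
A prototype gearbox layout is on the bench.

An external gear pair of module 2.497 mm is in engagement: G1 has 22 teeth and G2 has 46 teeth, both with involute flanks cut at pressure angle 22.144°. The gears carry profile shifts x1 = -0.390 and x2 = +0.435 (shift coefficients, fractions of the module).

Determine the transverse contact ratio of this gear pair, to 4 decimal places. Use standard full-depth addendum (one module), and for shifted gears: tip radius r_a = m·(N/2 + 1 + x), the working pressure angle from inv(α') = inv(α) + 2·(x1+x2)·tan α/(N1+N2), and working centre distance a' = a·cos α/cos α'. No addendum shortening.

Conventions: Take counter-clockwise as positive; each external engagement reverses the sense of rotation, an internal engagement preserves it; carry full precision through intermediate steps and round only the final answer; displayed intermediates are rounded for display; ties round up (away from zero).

topology: single-mesh involute geometry — m = 2.497, 22T/46T pair
base radii: r_b1 = 25.441019, r_b2 = 53.194857
tip radii: r_a1 = 28.990170, r_a2 = 61.014195
inv(α') = inv(22.144°) + 2·(-0.390+0.435)·tan α/(22+46) = 0.02100564  ⇒  α' = 22.32863°
a' = a·cos α / cos α' = 84.8980·cos 22.144°/cos 22.32863° = 85.009921
action lengths: √(r_a1²−r_b1²) = 13.899084, √(r_a2²−r_b2²) = 29.883761
base pitch p_b = π·m·cos α = 7.265938
CR = (13.899084 + 29.883761 − 85.009921·sin 22.32863°)/7.265938 = 1.580802
contact ratio ≈ 1.5808

1.5808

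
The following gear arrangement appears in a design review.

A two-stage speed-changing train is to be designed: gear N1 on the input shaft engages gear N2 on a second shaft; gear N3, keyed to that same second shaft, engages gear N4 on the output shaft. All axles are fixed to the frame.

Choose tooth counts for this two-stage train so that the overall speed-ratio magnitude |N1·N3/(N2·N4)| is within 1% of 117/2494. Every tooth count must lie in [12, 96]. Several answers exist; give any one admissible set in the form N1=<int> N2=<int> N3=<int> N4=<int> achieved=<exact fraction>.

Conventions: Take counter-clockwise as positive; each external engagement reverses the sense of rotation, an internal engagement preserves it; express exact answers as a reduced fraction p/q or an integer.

2-stage fixed-axis compound train for ratio 117/2494
target = 117/2494 in lowest terms: an exact hit needs N1·N3 = k·117 and N2·N4 = k·2494 for one integer k, every count in [12, 96]; additionally prefer no 1:1 stage (N1 ≠ N2, N3 ≠ N4)
k = 1: no 1:1-free in-range split of k·117 and k·2494 into factor pairs; take k = 2
k = 2: N1·N3 = 234 = 13·18, N2·N4 = 4988 = 58·86
achieved = 13·18/(58·86) = 117/2494; |achieved − target| = 0 ≤ 117/249400 ✓

N1=13 N2=58 N3=18 N4=86 achieved=117/2494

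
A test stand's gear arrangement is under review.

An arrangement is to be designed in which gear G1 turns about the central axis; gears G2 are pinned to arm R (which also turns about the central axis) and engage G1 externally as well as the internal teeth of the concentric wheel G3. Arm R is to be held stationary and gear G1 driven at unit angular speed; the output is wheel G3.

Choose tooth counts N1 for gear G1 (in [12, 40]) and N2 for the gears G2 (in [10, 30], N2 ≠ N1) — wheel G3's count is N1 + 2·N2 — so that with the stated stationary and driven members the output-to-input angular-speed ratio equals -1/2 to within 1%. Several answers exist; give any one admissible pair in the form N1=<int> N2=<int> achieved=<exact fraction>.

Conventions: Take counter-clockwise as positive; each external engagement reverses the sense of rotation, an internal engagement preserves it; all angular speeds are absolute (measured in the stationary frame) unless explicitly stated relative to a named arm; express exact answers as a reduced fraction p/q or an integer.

N1=20 N2=10 achieved=-1/2

design class (target -1/2): planetary set
Willis with ω_arm = 0: ω_ring/ω_sun = −N1/N3; set equal to -1/2  ⇒  N3/N1 = −1/(-1/2) = 2
N3 = N1 + 2·N2  ⇒  N2/N1 = (N3/N1 − 1)/2 = (2 − 1)/2 = 1/2
smallest multiple with N1 ≥ 12 and N2 ≥ 10: k = 10  ⇒  N1 = 10·2 = 20, N2 = 10·1 = 10 (N1 ≤ 40, N2 ≤ 30, N2 ≠ N1 ✓), N3 = 20 + 2·10 = 40
check: −N1/N3 with N1 = 20, N3 = 40 gives -1/2; |achieved − target| = 0 ≤ 1/200 ✓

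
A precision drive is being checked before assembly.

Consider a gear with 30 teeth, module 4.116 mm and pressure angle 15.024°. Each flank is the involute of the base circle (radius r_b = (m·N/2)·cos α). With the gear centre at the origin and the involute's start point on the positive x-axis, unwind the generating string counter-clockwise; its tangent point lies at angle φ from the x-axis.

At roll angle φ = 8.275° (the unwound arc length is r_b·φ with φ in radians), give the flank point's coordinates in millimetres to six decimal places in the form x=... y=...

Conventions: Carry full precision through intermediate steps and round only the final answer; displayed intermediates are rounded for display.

x=60.248225 y=0.059754

class = single-mesh tooth geometry [base-circle involute, m = 4.116, 30T]
pitch radius r_p = m·N/2 = 4.116·30/2 = 61.740000
base radius r_b = r_p·cos α = 61.740000·cos 15.024° = 59.629562
roll angle φ = 8.275° = 0.14442600 rad
x = r_b·(cos φ + φ·sin φ) = 60.248225
y = r_b·(sin φ − φ·cos φ) = 0.059754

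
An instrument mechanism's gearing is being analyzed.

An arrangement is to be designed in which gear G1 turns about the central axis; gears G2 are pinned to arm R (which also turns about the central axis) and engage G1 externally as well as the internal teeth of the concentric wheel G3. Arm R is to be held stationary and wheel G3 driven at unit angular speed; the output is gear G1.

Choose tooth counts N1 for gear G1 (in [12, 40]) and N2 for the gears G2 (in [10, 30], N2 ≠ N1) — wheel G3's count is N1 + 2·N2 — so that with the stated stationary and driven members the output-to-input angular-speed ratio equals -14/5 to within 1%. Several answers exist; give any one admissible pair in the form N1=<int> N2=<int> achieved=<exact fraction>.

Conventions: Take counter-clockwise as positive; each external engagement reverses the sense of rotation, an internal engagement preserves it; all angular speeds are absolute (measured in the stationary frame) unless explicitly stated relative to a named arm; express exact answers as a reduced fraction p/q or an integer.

N1=20 N2=18 achieved=-14/5

design class (target -14/5): planetary set
Willis with ω_arm = 0: ω_sun/ω_ring = −N3/N1; set equal to -14/5  ⇒  N3/N1 = −(-14/5) = 14/5
N3 = N1 + 2·N2  ⇒  N2/N1 = (N3/N1 − 1)/2 = (14/5 − 1)/2 = 9/10
smallest multiple with N1 ≥ 12 and N2 ≥ 10: k = 2  ⇒  N1 = 2·10 = 20, N2 = 2·9 = 18 (N1 ≤ 40, N2 ≤ 30, N2 ≠ N1 ✓), N3 = 20 + 2·18 = 56
check: −N3/N1 with N1 = 20, N3 = 56 gives -14/5; |achieved − target| = 0 ≤ 7/250 ✓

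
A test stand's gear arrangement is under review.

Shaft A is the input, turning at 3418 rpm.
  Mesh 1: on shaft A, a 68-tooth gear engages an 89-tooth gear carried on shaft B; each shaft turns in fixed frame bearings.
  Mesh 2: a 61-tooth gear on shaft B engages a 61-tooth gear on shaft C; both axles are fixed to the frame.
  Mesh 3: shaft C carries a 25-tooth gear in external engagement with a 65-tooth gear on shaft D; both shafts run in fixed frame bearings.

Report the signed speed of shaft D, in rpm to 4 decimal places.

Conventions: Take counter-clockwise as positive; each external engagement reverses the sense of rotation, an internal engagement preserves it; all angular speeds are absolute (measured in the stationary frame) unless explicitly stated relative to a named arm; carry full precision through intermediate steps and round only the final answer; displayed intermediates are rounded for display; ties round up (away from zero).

-1004.4252 rpm

recognized (4 fixed axles, 3 meshes): fixed-axis compound train
mesh 1 [68T→89T]: ω = 3418.0000×68/89 = 2611.5056 rpm, sense flips to −
mesh 2 [61T→61T]: ω = 2611.5056×61/61 = 2611.5056 rpm, sense flips to +
mesh 3 [25T→65T]: ω = 2611.5056×25/65 = 1004.4252 rpm, sense flips to −
signed output speed = -1004.4252 rpm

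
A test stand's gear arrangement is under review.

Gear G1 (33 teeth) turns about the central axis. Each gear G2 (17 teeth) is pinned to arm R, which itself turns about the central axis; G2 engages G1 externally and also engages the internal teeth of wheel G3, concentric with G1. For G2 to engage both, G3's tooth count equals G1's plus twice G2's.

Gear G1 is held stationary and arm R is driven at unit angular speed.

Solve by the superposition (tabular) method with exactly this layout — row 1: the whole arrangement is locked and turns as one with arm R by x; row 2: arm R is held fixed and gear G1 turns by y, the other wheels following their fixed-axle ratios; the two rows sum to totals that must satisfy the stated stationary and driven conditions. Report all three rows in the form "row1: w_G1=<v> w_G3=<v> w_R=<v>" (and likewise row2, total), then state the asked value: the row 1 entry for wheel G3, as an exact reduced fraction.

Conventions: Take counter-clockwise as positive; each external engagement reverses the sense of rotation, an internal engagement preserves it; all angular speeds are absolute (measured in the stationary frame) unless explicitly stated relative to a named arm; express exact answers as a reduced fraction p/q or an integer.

class = planetary set [G3 = 33+2·17 = 67; Willis about the carrier]
row 1 (train locked, turned with arm): all members turn x
row 2: sun turns y, ring = −(33/67)·y, arm 0
boundary: total ω_sun = x + y = 0 and total ω_arm = x = 1  ⇒  y = -1, x = 1
row 2 ring = −(33/67)·(-1) = 33/67
totals (row 1 + row 2): sun 1 + (-1) = 0, ring 1 + 33/67 = 100/67, arm 1 + 0 = 1
asked cell (row1, ring) = 1

row1: w_G1=1 w_G3=1 w_R=1
row2: w_G1=-1 w_G3=33/67 w_R=0
total: w_G1=0 w_G3=100/67 w_R=1
asked value: 1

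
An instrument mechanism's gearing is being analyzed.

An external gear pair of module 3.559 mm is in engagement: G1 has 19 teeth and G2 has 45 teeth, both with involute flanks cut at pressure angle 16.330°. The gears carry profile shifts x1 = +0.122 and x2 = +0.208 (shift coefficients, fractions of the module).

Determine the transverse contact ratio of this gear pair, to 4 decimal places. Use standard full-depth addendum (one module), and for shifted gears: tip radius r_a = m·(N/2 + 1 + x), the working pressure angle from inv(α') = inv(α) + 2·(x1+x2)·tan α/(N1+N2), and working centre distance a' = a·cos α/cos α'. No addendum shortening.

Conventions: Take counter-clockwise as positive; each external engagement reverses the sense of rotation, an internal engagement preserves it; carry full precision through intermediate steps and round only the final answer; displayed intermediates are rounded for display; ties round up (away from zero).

1.7204

class = single-mesh tooth geometry [involute pair 19T × 45T, m = 3.559]
base radii: r_b1 = 32.446524, r_b2 = 76.847030
tip radii: r_a1 = 37.803698, r_a2 = 84.376772
inv(α') = inv(16.330°) + 2·(+0.122+0.208)·tan α/(19+45) = 0.01099810  ⇒  α' = 18.12801°
a' = a·cos α / cos α' = 113.8880·cos 16.330°/cos 18.12801° = 115.001815
action lengths: √(r_a1²−r_b1²) = 19.399554, √(r_a2²−r_b2²) = 34.842125
base pitch p_b = π·m·cos α = 10.729870
CR = (19.399554 + 34.842125 − 115.001815·sin 18.12801°)/10.729870 = 1.720420
contact ratio ≈ 1.7204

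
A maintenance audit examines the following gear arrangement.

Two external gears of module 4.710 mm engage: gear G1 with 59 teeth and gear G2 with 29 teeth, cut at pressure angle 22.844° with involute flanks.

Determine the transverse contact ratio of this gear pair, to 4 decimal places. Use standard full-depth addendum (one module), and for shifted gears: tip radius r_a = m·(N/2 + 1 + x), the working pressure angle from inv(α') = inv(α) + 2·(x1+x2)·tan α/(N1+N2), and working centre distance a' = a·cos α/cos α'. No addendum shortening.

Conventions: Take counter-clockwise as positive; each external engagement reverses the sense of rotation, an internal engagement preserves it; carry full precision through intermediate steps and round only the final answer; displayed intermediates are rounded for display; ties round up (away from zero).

single-mesh involute tooth geometry (59T engaging 29T at module 4.710)
base radii: r_b1 = 128.046889, r_b2 = 62.938301
tip radii: r_a1 = 143.655000, r_a2 = 73.005000
no profile shift: α' = α, a' = a
action lengths: √(r_a1²−r_b1²) = 65.121066, √(r_a2²−r_b2²) = 36.993246
base pitch p_b = π·m·cos α = 13.636311
CR = (65.121066 + 36.993246 − 207.240000·sin 22.84400°)/13.636311 = 1.588325
contact ratio ≈ 1.5883

1.5883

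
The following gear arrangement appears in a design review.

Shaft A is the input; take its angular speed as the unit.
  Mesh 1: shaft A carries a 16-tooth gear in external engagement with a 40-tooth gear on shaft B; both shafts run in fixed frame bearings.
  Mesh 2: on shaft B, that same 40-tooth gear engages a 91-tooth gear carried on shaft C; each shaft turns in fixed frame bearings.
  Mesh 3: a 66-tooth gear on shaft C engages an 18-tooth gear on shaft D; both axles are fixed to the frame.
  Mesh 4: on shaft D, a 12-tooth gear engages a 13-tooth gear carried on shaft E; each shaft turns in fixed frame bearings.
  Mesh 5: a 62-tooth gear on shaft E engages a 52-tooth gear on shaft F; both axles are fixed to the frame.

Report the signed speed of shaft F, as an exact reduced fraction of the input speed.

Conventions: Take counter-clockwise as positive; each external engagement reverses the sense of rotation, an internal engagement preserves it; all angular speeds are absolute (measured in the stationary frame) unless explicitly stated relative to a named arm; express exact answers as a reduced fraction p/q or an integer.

5-mesh fixed-axis compound train (all bearings frame-fixed)
mesh 1 [16T→40T]: |ω|/ω_in = 1×16/40 = 2/5, sense flips to −
mesh 2 [40T→91T]: |ω|/ω_in = (2/5)×40/91 = 16/91, sense flips to +
mesh 3 [66T→18T]: |ω|/ω_in = (16/91)×66/18 = 176/273, sense flips to −
mesh 4 [12T→13T]: |ω|/ω_in = (176/273)×12/13 = 704/1183, sense flips to +
mesh 5 [62T→52T]: |ω|/ω_in = (704/1183)×62/52 = 10912/15379, sense flips to −
signed output speed (× input speed) = -10912/15379

-10912/15379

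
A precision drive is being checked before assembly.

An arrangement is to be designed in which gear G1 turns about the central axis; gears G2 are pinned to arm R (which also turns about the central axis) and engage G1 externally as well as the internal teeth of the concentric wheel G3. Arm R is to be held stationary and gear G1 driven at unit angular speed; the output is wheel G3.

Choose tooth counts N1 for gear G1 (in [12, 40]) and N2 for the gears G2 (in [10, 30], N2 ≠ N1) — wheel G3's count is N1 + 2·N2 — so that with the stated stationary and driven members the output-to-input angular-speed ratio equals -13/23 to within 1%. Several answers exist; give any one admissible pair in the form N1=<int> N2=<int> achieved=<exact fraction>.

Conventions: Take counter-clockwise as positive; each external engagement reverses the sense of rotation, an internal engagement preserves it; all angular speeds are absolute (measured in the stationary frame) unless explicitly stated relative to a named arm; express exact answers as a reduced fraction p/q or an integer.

class = planetary set [ratio -13/23 wanted; Willis about the carrier]
Willis with ω_arm = 0: ω_ring/ω_sun = −N1/N3; set equal to -13/23  ⇒  N3/N1 = −1/(-13/23) = 23/13
N3 = N1 + 2·N2  ⇒  N2/N1 = (N3/N1 − 1)/2 = (23/13 − 1)/2 = 5/13
smallest multiple with N1 ≥ 12 and N2 ≥ 10: k = 2  ⇒  N1 = 2·13 = 26, N2 = 2·5 = 10 (N1 ≤ 40, N2 ≤ 30, N2 ≠ N1 ✓), N3 = 26 + 2·10 = 46
check: −N1/N3 with N1 = 26, N3 = 46 gives -13/23; |achieved − target| = 0 ≤ 13/2300 ✓

N1=26 N2=10 achieved=-13/23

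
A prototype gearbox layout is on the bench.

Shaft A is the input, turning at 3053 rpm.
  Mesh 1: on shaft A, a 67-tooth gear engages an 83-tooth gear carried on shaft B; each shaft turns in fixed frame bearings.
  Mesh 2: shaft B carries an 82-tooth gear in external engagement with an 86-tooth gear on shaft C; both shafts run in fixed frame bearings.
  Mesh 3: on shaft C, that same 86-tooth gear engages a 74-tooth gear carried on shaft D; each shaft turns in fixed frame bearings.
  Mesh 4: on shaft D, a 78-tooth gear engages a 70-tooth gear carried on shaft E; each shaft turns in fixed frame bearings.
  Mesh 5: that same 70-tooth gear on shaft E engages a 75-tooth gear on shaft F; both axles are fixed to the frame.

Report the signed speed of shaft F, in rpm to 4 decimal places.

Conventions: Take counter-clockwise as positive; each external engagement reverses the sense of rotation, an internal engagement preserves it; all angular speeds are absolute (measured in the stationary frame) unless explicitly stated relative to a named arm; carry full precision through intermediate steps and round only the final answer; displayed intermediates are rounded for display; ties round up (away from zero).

5-mesh fixed-axis compound train (all bearings frame-fixed)
mesh 1 [67T→83T]: ω = 3053.0000×67/83 = 2464.4699 rpm, sense flips to −
mesh 2 [82T→86T]: ω = 2464.4699×82/86 = 2349.8434 rpm, sense flips to +
mesh 3 [86T→74T]: ω = 2349.8434×86/74 = 2730.8991 rpm, sense flips to −
mesh 4 [78T→70T]: ω = 2730.8991×78/70 = 3043.0018 rpm, sense flips to +
mesh 5 [70T→75T]: ω = 3043.0018×70/75 = 2840.1350 rpm, sense flips to −
signed output speed = -2840.1350 rpm

-2840.1350 rpm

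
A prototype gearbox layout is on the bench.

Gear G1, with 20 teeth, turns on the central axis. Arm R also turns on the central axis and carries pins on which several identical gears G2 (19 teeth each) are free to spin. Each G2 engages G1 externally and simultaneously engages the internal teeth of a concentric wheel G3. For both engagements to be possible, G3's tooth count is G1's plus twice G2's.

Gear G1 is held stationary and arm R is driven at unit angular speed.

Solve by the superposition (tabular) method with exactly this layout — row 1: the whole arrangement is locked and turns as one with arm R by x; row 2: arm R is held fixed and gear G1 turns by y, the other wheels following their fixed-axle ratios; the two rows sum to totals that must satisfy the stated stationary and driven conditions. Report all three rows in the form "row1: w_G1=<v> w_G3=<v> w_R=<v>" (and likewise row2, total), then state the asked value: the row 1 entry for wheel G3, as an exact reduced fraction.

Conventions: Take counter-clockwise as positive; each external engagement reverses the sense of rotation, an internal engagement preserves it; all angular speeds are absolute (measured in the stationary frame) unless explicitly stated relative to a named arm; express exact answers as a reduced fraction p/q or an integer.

row1: w_G1=1 w_G3=1 w_R=1
row2: w_G1=-1 w_G3=10/29 w_R=0
total: w_G1=0 w_G3=39/29 w_R=1
asked value: 1

planetary set (20T centre, 19T on arm, 58T internal) — Willis relation
row 1: whole set turns with the arm by x
row 2 (arm held, sun turns y): ω_ring = −(20/58)·y, ω_arm = 0
boundary: total ω_sun = x + y = 0 and total ω_arm = x = 1  ⇒  y = -1, x = 1
row 2 ring = −(20/58)·(-1) = 10/29
totals (row 1 + row 2): sun 1 + (-1) = 0, ring 1 + 10/29 = 39/29, arm 1 + 0 = 1
asked cell (row1, ring) = 1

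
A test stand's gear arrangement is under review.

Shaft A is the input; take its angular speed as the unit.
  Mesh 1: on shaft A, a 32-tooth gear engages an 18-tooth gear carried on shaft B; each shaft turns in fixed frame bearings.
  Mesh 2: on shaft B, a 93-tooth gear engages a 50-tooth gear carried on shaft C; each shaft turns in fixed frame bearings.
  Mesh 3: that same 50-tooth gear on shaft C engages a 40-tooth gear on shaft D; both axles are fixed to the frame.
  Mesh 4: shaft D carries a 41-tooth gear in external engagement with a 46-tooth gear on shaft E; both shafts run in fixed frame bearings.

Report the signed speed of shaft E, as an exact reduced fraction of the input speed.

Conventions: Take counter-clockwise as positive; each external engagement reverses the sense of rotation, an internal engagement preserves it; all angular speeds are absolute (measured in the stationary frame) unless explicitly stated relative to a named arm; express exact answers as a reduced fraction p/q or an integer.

4-mesh fixed-axis compound train (all bearings frame-fixed)
mesh 1 [32T→18T]: |ω|/ω_in = 1×32/18 = 16/9, sense flips to −
mesh 2 [93T→50T]: |ω|/ω_in = (16/9)×93/50 = 248/75, sense flips to +
mesh 3 [50T→40T]: |ω|/ω_in = (248/75)×50/40 = 62/15, sense flips to −
mesh 4 [41T→46T]: |ω|/ω_in = (62/15)×41/46 = 1271/345, sense flips to +
signed output speed (× input speed) = 1271/345

1271/345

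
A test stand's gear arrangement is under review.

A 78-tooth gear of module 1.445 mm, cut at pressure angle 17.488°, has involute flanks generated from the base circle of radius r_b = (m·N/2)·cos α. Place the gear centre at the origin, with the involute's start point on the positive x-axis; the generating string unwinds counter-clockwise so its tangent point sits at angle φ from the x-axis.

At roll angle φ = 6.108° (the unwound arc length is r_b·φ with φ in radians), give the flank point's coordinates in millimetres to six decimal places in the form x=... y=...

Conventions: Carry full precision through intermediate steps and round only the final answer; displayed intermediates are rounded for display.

single-mesh involute tooth geometry (78T wheel at module 1.445)
pitch radius r_p = m·N/2 = 1.445·78/2 = 56.355000
base radius r_b = r_p·cos α = 56.355000·cos 17.488° = 53.750267
roll angle φ = 6.108° = 0.10660471 rad
x = r_b·(cos φ + φ·sin φ) = 54.054824
y = r_b·(sin φ − φ·cos φ) = 0.021682

x=54.054824 y=0.021682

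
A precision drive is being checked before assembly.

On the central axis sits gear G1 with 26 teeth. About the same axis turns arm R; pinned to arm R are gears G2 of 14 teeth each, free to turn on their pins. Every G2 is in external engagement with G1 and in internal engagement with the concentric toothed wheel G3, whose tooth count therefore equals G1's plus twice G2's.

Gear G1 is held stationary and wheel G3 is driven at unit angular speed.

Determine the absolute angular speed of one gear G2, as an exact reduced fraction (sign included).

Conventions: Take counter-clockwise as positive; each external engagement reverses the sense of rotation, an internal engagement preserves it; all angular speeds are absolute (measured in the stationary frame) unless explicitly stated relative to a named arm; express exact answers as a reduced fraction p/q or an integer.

topology: planetary set — G1 26T / G2 14T / G3 54T, arm = carrier (Willis)
ring teeth: 26 + 2·14 = 54
26(ω_sun−ω_arm) = −54(ω_ring−ω_arm),  ω_sun = 0, ω_ring = 1
26(0−ω_arm) = −54(1−ω_arm)  ⇒  80·ω_arm = 54  ⇒  ω_arm = 27/40
sun–planet mesh: 26·(0−27/40) = −14·(ω_p−ω_arm)  ⇒  ω_p−ω_arm = 351/280
ω_p = 27/40 + 351/280 = 27/14
exact speed ratio = 27/14

27/14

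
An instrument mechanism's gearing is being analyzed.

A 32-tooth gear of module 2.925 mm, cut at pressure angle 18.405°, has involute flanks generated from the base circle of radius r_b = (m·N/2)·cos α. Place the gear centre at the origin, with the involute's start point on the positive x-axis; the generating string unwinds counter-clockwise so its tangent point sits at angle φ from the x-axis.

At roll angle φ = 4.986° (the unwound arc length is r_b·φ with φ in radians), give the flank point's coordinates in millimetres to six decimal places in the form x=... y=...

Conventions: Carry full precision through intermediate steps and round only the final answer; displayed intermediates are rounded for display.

topology: single-mesh involute geometry — m = 2.925, N = 32
pitch radius r_p = m·N/2 = 2.925·32/2 = 46.800000
base radius r_b = r_p·cos α = 46.800000·cos 18.405° = 44.406108
roll angle φ = 4.986° = 0.08702212 rad
x = r_b·(cos φ + φ·sin φ) = 44.573930
y = r_b·(sin φ − φ·cos φ) = 0.009747

x=44.573930 y=0.009747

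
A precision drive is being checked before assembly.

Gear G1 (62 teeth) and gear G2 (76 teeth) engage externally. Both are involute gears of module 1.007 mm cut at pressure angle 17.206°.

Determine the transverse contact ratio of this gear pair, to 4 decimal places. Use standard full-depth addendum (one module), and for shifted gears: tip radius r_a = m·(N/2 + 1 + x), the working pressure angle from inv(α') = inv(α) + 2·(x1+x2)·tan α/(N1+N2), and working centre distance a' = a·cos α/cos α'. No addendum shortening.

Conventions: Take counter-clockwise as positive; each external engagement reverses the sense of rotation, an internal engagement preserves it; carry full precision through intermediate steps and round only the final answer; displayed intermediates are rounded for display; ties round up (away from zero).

recognized (one external pair, fixed centres): single-mesh tooth geometry, m = 1.007, N1 = 62, N2 = 76
base radii: r_b1 = 29.819958, r_b2 = 36.553497
tip radii: r_a1 = 32.224000, r_a2 = 39.273000
no profile shift: α' = α, a' = a
action lengths: √(r_a1²−r_b1²) = 12.212956, √(r_a2²−r_b2²) = 14.360028
base pitch p_b = π·m·cos α = 3.022005
CR = (12.212956 + 14.360028 − 69.483000·sin 17.20600°)/3.022005 = 1.991840
contact ratio ≈ 1.9918

1.9918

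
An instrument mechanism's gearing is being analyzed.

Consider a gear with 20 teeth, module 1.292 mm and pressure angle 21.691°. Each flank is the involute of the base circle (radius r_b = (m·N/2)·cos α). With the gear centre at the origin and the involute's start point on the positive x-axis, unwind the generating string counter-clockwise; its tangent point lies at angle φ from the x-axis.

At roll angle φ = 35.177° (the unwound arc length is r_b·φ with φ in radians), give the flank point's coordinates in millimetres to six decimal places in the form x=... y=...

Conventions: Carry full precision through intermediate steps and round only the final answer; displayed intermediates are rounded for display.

single-mesh involute tooth geometry (20T wheel at module 1.292)
pitch radius r_p = m·N/2 = 1.292·20/2 = 12.920000
base radius r_b = r_p·cos α = 12.920000·cos 21.691° = 12.005143
roll angle φ = 35.177° = 0.61395447 rad
x = r_b·(cos φ + φ·sin φ) = 14.058959
y = r_b·(sin φ − φ·cos φ) = 0.891651

x=14.058959 y=0.891651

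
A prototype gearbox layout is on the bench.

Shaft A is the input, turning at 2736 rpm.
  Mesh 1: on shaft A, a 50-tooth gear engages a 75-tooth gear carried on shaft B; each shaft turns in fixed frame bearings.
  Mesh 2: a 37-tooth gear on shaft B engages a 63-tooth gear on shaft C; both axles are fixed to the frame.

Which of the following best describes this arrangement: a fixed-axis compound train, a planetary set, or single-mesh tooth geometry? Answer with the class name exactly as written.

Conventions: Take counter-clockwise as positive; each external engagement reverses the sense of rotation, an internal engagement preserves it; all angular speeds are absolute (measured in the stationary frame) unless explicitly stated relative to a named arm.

fixed-axis compound train

class = fixed-axis compound train [2 meshes; 2 ratios multiply, 2 sense flips]
classification: fixed-axis compound train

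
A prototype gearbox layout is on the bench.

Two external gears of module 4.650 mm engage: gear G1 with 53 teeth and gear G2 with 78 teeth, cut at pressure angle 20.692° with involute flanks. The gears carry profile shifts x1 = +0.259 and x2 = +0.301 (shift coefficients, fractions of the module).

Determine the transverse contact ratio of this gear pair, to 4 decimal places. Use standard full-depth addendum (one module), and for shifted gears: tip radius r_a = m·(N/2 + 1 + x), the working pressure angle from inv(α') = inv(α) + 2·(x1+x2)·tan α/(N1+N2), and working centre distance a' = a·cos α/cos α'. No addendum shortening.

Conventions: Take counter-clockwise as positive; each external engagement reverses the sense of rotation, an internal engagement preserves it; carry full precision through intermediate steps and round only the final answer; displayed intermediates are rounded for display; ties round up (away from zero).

topology: single-mesh involute geometry — m = 4.650, 53T/78T pair
base radii: r_b1 = 115.276171, r_b2 = 169.651724
tip radii: r_a1 = 129.079350, r_a2 = 187.399650
inv(α') = inv(20.692°) + 2·(+0.259+0.301)·tan α/(53+78) = 0.01979470  ⇒  α' = 21.90864°
a' = a·cos α / cos α' = 304.5750·cos 20.692°/cos 21.90864° = 307.107176
action lengths: √(r_a1²−r_b1²) = 58.076527, √(r_a2²−r_b2²) = 79.604783
base pitch p_b = π·m·cos α = 13.666067
CR = (58.076527 + 79.604783 − 307.107176·sin 21.90864°)/13.666067 = 1.689668
contact ratio ≈ 1.6897

1.6897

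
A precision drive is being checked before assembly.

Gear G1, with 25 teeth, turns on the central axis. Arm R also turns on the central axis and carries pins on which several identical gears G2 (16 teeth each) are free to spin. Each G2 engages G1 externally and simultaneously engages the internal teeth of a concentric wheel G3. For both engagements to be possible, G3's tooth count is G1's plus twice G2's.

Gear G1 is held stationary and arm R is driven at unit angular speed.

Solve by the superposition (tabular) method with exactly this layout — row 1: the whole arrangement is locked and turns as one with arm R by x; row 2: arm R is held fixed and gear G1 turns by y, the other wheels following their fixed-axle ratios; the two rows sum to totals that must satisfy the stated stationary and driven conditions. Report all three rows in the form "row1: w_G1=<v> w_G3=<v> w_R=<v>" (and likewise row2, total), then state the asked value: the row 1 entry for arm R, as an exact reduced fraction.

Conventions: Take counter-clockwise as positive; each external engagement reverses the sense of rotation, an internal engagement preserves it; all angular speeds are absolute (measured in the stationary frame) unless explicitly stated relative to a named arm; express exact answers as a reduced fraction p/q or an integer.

row1: w_G1=1 w_G3=1 w_R=1
row2: w_G1=-1 w_G3=25/57 w_R=0
total: w_G1=0 w_G3=82/57 w_R=1
asked value: 1

recognized (axles ride arm R): planetary set, 25/16/57 teeth
row 1 (train locked, turned with arm): all members turn x
row 2 (arm held, sun turns y): ω_ring = −(25/57)·y, ω_arm = 0
boundary: total ω_sun = x + y = 0 and total ω_arm = x = 1  ⇒  y = -1, x = 1
row 2 ring = −(25/57)·(-1) = 25/57
totals (row 1 + row 2): sun 1 + (-1) = 0, ring 1 + 25/57 = 82/57, arm 1 + 0 = 1
asked cell (row1, arm) = 1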